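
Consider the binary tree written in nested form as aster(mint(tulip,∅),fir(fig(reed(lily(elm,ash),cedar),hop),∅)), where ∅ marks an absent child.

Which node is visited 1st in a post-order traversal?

Post-order visits the left subtree, then the right subtree, then the node.
At aster: go left to mint.
  At mint: go left to tulip.
    tulip is a leaf — visit tulip.
  At mint: no right child.
  Visit mint.
At aster: go right to fir.
  At fir: go left to fig.
    At fig: go left to reed.
      At reed: go left to lily.
        At lily: go left to elm.
          elm is a leaf — visit elm.
        At lily: go right to ash.
          ash is a leaf — visit ash.
        Visit lily.
      At reed: go right to cedar.
        cedar is a leaf — visit cedar.
      Visit reed.
    At fig: go right to hop.
      hop is a leaf — visit hop.
    Visit fig.
  At fir: no right child.
  Visit fir.
Visit aster.
Full post-order sequence: tulip, mint, elm, ash, lily, cedar, reed, hop, fig, fir, aster.

tulip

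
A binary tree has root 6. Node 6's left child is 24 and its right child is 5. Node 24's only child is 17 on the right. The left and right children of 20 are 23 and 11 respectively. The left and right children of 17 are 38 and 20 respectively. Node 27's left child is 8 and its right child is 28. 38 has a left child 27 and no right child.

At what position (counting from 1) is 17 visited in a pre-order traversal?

Pre-order visits the node, then its left subtree, then its right subtree.
Visit 6.
At 6: go left to 24.
  Visit 24.
  At 24: no left child.
  At 24: go right to 17.
    Visit 17.
    At 17: go left to 38.
      Visit 38.
      At 38: go left to 27.
        Visit 27.
        At 27: go left to 8.
          8 is a leaf — visit 8.
        At 27: go right to 28.
          28 is a leaf — visit 28.
      At 38: no right child.
    At 17: go right to 20.
      Visit 20.
      At 20: go left to 23.
        23 is a leaf — visit 23.
      At 20: go right to 11.
        11 is a leaf — visit 11.
At 6: go right to 5.
  5 is a leaf — visit 5.
Full pre-order sequence: 6, 24, 17, 38, 27, 8, 28, 20, 23, 11, 5.

3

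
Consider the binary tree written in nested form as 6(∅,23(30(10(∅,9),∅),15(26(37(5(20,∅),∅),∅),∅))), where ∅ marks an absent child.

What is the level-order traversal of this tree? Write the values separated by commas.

Level-order visits nodes level by level from the root, left to right within each level.
Level 0: 6
Level 1: 23
Level 2: 30, 15
Level 3: 10, 26
Level 4: 9, 37
Level 5: 5
Level 6: 20

6, 23, 30, 15, 10, 26, 9, 37, 5, 20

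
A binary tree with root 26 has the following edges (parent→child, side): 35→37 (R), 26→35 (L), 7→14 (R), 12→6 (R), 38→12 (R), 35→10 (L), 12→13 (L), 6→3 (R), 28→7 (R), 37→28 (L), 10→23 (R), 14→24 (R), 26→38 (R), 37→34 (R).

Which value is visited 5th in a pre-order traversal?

37

Pre-order visits the node, then its left subtree, then its right subtree.
Visit 26.
At 26: go left to 35.
  Visit 35.
  At 35: go left to 10.
    Visit 10.
    At 10: no left child.
    At 10: go right to 23.
      23 is a leaf — visit 23.
  At 35: go right to 37.
    Visit 37.
    At 37: go left to 28.
      Visit 28.
      At 28: no left child.
      At 28: go right to 7.
        Visit 7.
        At 7: no left child.
        At 7: go right to 14.
          Visit 14.
          At 14: no left child.
          At 14: go right to 24.
            24 is a leaf — visit 24.
    At 37: go right to 34.
      34 is a leaf — visit 34.
At 26: go right to 38.
  Visit 38.
  At 38: no left child.
  At 38: go right to 12.
    Visit 12.
    At 12: go left to 13.
      13 is a leaf — visit 13.
    At 12: go right to 6.
      Visit 6.
      At 6: no left child.
      At 6: go right to 3.
        3 is a leaf — visit 3.
Full pre-order sequence: 26, 35, 10, 23, 37, 28, 7, 14, 24, 34, 38, 12, 13, 6, 3.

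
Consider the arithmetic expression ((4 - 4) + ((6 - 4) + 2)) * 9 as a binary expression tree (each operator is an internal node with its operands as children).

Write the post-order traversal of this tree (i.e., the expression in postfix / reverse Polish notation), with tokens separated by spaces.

4 4 - 6 4 - 2 + + 9 *

Post-order on an expression tree gives postfix notation: for each operator, emit left operand, right operand, then the operator.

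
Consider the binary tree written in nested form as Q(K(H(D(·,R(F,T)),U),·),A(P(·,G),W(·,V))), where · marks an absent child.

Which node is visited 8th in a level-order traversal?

Level-order visits nodes level by level from the root, left to right within each level.
Level 0: Q
Level 1: K, A
Level 2: H, P, W
Level 3: D, U, G, V
Level 4: R
Level 5: F, T
Full level-order sequence: Q, K, A, H, P, W, D, U, G, V, R, F, T.

U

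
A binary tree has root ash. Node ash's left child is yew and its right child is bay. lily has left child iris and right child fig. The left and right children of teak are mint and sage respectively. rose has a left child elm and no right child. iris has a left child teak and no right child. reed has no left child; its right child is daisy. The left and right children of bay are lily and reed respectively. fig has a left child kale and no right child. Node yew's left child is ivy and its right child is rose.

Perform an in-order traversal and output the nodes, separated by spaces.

ivy yew elm rose ash mint teak sage iris lily kale fig bay reed daisy

In-order visits the left subtree, then the node, then the right subtree.
At ash: go left to yew.
  At yew: go left to ivy.
    ivy is a leaf — visit ivy.
  Visit yew.
  At yew: go right to rose.
    At rose: go left to elm.
      elm is a leaf — visit elm.
    Visit rose.
    At rose: no right child.
Visit ash.
At ash: go right to bay.
  At bay: go left to lily.
    At lily: go left to iris.
      At iris: go left to teak.
        At teak: go left to mint.
          mint is a leaf — visit mint.
        Visit teak.
        At teak: go right to sage.
          sage is a leaf — visit sage.
      Visit iris.
      At iris: no right child.
    Visit lily.
    At lily: go right to fig.
      At fig: go left to kale.
        kale is a leaf — visit kale.
      Visit fig.
      At fig: no right child.
  Visit bay.
  At bay: go right to reed.
    At reed: no left child.
    Visit reed.
    At reed: go right to daisy.
      daisy is a leaf — visit daisy.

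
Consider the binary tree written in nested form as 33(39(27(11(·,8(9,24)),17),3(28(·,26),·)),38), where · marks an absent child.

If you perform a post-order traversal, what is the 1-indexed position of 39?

10

Post-order visits the left subtree, then the right subtree, then the node.
At 33: go left to 39.
  At 39: go left to 27.
    At 27: go left to 11.
      At 11: no left child.
      At 11: go right to 8.
        At 8: go left to 9.
          9 is a leaf — visit 9.
        At 8: go right to 24.
          24 is a leaf — visit 24.
        Visit 8.
      Visit 11.
    At 27: go right to 17.
      17 is a leaf — visit 17.
    Visit 27.
  At 39: go right to 3.
    At 3: go left to 28.
      At 28: no left child.
      At 28: go right to 26.
        26 is a leaf — visit 26.
      Visit 28.
    At 3: no right child.
    Visit 3.
  Visit 39.
At 33: go right to 38.
  38 is a leaf — visit 38.
Visit 33.
Full post-order sequence: 9, 24, 8, 11, 17, 27, 26, 28, 3, 39, 38, 33.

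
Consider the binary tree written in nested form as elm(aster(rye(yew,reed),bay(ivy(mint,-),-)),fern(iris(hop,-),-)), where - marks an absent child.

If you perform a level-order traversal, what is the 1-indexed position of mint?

11

Level-order visits nodes level by level from the root, left to right within each level.
Level 0: elm
Level 1: aster, fern
Level 2: rye, bay, iris
Level 3: yew, reed, ivy, hop
Level 4: mint
Full level-order sequence: elm, aster, fern, rye, bay, iris, yew, reed, ivy, hop, mint.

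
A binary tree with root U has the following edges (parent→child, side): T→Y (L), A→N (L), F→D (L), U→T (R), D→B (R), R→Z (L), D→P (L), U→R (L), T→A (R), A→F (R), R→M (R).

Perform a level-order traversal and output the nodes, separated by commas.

U, R, T, Z, M, Y, A, N, F, D, P, B

Level-order visits nodes level by level from the root, left to right within each level.
Level 0: U
Level 1: R, T
Level 2: Z, M, Y, A
Level 3: N, F
Level 4: D
Level 5: P, B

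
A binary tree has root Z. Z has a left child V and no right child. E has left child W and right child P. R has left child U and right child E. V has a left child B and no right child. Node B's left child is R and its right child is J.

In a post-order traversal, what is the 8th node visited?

V

Post-order visits the left subtree, then the right subtree, then the node.
At Z: go left to V.
  At V: go left to B.
    At B: go left to R.
      At R: go left to U.
        U is a leaf — visit U.
      At R: go right to E.
        At E: go left to W.
          W is a leaf — visit W.
        At E: go right to P.
          P is a leaf — visit P.
        Visit E.
      Visit R.
    At B: go right to J.
      J is a leaf — visit J.
    Visit B.
  At V: no right child.
  Visit V.
At Z: no right child.
Visit Z.
Full post-order sequence: U, W, P, E, R, J, B, V, Z.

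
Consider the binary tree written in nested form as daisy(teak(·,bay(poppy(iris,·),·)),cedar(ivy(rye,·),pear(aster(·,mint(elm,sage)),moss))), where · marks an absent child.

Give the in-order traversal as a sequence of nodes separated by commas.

In-order visits the left subtree, then the node, then the right subtree.
At daisy: go left to teak.
  At teak: no left child.
  Visit teak.
  At teak: go right to bay.
    At bay: go left to poppy.
      At poppy: go left to iris.
        iris is a leaf — visit iris.
      Visit poppy.
      At poppy: no right child.
    Visit bay.
    At bay: no right child.
Visit daisy.
At daisy: go right to cedar.
  At cedar: go left to ivy.
    At ivy: go left to rye.
      rye is a leaf — visit rye.
    Visit ivy.
    At ivy: no right child.
  Visit cedar.
  At cedar: go right to pear.
    At pear: go left to aster.
      At aster: no left child.
      Visit aster.
      At aster: go right to mint.
        At mint: go left to elm.
          elm is a leaf — visit elm.
        Visit mint.
        At mint: go right to sage.
          sage is a leaf — visit sage.
    Visit pear.
    At pear: go right to moss.
      moss is a leaf — visit moss.

teak, iris, poppy, bay, daisy, rye, ivy, cedar, aster, elm, mint, sage, pear, moss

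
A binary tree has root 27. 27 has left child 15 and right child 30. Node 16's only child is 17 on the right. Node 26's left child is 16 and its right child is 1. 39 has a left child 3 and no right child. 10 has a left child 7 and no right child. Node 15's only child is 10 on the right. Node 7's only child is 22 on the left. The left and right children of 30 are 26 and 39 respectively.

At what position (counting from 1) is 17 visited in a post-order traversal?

5

Post-order visits the left subtree, then the right subtree, then the node.
At 27: go left to 15.
  At 15: no left child.
  At 15: go right to 10.
    At 10: go left to 7.
      At 7: go left to 22.
        22 is a leaf — visit 22.
      At 7: no right child.
      Visit 7.
    At 10: no right child.
    Visit 10.
  Visit 15.
At 27: go right to 30.
  At 30: go left to 26.
    At 26: go left to 16.
      At 16: no left child.
      At 16: go right to 17.
        17 is a leaf — visit 17.
      Visit 16.
    At 26: go right to 1.
      1 is a leaf — visit 1.
    Visit 26.
  At 30: go right to 39.
    At 39: go left to 3.
      3 is a leaf — visit 3.
    At 39: no right child.
    Visit 39.
  Visit 30.
Visit 27.
Full post-order sequence: 22, 7, 10, 15, 17, 16, 1, 26, 3, 39, 30, 27.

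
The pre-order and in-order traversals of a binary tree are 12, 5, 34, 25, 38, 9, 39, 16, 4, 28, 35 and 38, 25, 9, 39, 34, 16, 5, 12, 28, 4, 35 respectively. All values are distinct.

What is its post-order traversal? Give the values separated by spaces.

38 39 9 25 16 34 5 28 35 4 12

The first element of pre-order is the root; it splits in-order into left and right subtrees.
Root 12: left subtree has 7 nodes {38, 25, 9, 39, 34, 16, 5}, right has 3 {28, 4, 35}.
  Root 5: left subtree has 6 nodes {38, 25, 9, 39, 34, 16}, right has 0 { }.
    Root 34: left subtree has 4 nodes {38, 25, 9, 39}, right has 1 {16}.
      Root 25: left subtree has 1 node {38}, right has 2 {9, 39}.
        Root 9: left subtree has 0 nodes { }, right has 1 {39}.
  Root 4: left subtree has 1 node {28}, right has 1 {35}.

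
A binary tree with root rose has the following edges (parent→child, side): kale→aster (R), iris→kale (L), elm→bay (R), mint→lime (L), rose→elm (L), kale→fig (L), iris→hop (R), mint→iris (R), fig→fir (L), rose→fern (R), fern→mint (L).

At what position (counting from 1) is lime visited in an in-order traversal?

4

In-order visits the left subtree, then the node, then the right subtree.
At rose: go left to elm.
  At elm: no left child.
  Visit elm.
  At elm: go right to bay.
    bay is a leaf — visit bay.
Visit rose.
At rose: go right to fern.
  At fern: go left to mint.
    At mint: go left to lime.
      lime is a leaf — visit lime.
    Visit mint.
    At mint: go right to iris.
      At iris: go left to kale.
        At kale: go left to fig.
          At fig: go left to fir.
            fir is a leaf — visit fir.
          Visit fig.
          At fig: no right child.
        Visit kale.
        At kale: go right to aster.
          aster is a leaf — visit aster.
      Visit iris.
      At iris: go right to hop.
        hop is a leaf — visit hop.
  Visit fern.
  At fern: no right child.
Full in-order sequence: elm, bay, rose, lime, mint, fir, fig, kale, aster, iris, hop, fern.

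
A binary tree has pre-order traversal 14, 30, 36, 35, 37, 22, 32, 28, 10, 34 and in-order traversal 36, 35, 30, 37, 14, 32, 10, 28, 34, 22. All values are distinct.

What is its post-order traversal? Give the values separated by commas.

The first element of pre-order is the root; it splits in-order into left and right subtrees.
Root 14: left subtree has 4 nodes {36, 35, 30, 37}, right has 5 {32, 10, 28, 34, 22}.
  Root 30: left subtree has 2 nodes {36, 35}, right has 1 {37}.
    Root 36: left subtree has 0 nodes { }, right has 1 {35}.
  Root 22: left subtree has 4 nodes {32, 10, 28, 34}, right has 0 { }.
    Root 32: left subtree has 0 nodes { }, right has 3 {10, 28, 34}.
      Root 28: left subtree has 1 node {10}, right has 1 {34}.

35, 36, 37, 30, 10, 34, 28, 32, 22, 14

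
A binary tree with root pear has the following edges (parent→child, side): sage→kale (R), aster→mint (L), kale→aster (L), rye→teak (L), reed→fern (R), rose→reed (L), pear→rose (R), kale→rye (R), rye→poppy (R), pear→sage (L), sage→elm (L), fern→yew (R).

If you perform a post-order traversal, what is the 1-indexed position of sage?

8

Post-order visits the left subtree, then the right subtree, then the node.
At pear: go left to sage.
  At sage: go left to elm.
    elm is a leaf — visit elm.
  At sage: go right to kale.
    At kale: go left to aster.
      At aster: go left to mint.
        mint is a leaf — visit mint.
      At aster: no right child.
      Visit aster.
    At kale: go right to rye.
      At rye: go left to teak.
        teak is a leaf — visit teak.
      At rye: go right to poppy.
        poppy is a leaf — visit poppy.
      Visit rye.
    Visit kale.
  Visit sage.
At pear: go right to rose.
  At rose: go left to reed.
    At reed: no left child.
    At reed: go right to fern.
      At fern: no left child.
      At fern: go right to yew.
        yew is a leaf — visit yew.
      Visit fern.
    Visit reed.
  At rose: no right child.
  Visit rose.
Visit pear.
Full post-order sequence: elm, mint, aster, teak, poppy, rye, kale, sage, yew, fern, reed, rose, pear.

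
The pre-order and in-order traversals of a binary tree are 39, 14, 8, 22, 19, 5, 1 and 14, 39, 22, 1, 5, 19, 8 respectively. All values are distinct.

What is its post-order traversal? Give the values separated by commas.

14, 1, 5, 19, 22, 8, 39

The first element of pre-order is the root; it splits in-order into left and right subtrees.
Root 39: left subtree has 1 node {14}, right has 5 {22, 1, 5, 19, 8}.
  Root 8: left subtree has 4 nodes {22, 1, 5, 19}, right has 0 { }.
    Root 22: left subtree has 0 nodes { }, right has 3 {1, 5, 19}.
      Root 19: left subtree has 2 nodes {1, 5}, right has 0 { }.
        Root 5: left subtree has 1 node {1}, right has 0 { }.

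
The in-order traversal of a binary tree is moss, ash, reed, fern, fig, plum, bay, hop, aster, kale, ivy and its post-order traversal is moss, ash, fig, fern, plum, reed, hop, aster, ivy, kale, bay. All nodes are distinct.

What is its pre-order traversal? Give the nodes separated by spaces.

The last element of post-order is the root; it splits in-order into left and right subtrees.
Root bay: left subtree has 6 nodes {moss, ash, reed, fern, fig, plum}, right has 4 {hop, aster, kale, ivy}.
  Root reed: left subtree has 2 nodes {moss, ash}, right has 3 {fern, fig, plum}.
    Root ash: left subtree has 1 node {moss}, right has 0 { }.
    Root plum: left subtree has 2 nodes {fern, fig}, right has 0 { }.
      Root fern: left subtree has 0 nodes { }, right has 1 {fig}.
  Root kale: left subtree has 2 nodes {hop, aster}, right has 1 {ivy}.
    Root aster: left subtree has 1 node {hop}, right has 0 { }.

bay reed ash moss plum fern fig kale aster hop ivy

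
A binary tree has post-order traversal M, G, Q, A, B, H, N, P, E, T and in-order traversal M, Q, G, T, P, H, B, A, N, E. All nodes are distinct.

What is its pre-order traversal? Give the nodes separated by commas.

T, Q, M, G, E, P, N, H, B, A

The last element of post-order is the root; it splits in-order into left and right subtrees.
Root T: left subtree has 3 nodes {M, Q, G}, right has 6 {P, H, B, A, N, E}.
  Root Q: left subtree has 1 node {M}, right has 1 {G}.
  Root E: left subtree has 5 nodes {P, H, B, A, N}, right has 0 { }.
    Root P: left subtree has 0 nodes { }, right has 4 {H, B, A, N}.
      Root N: left subtree has 3 nodes {H, B, A}, right has 0 { }.
        Root H: left subtree has 0 nodes { }, right has 2 {B, A}.
          Root B: left subtree has 0 nodes { }, right has 1 {A}.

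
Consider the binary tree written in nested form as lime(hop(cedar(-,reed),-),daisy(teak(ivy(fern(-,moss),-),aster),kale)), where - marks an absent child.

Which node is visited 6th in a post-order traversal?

ivy

Post-order visits the left subtree, then the right subtree, then the node.
At lime: go left to hop.
  At hop: go left to cedar.
    At cedar: no left child.
    At cedar: go right to reed.
      reed is a leaf — visit reed.
    Visit cedar.
  At hop: no right child.
  Visit hop.
At lime: go right to daisy.
  At daisy: go left to teak.
    At teak: go left to ivy.
      At ivy: go left to fern.
        At fern: no left child.
        At fern: go right to moss.
          moss is a leaf — visit moss.
        Visit fern.
      At ivy: no right child.
      Visit ivy.
    At teak: go right to aster.
      aster is a leaf — visit aster.
    Visit teak.
  At daisy: go right to kale.
    kale is a leaf — visit kale.
  Visit daisy.
Visit lime.
Full post-order sequence: reed, cedar, hop, moss, fern, ivy, aster, teak, kale, daisy, lime.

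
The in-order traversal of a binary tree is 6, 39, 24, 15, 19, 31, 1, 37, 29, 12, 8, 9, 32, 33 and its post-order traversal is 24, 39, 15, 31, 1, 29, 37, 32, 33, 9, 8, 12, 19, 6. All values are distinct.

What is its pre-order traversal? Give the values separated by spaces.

6 19 15 39 24 12 37 1 31 29 8 9 33 32

The last element of post-order is the root; it splits in-order into left and right subtrees.
Root 6: left subtree has 0 nodes { }, right has 13 {39, 24, 15, 19, 31, 1, 37, 29, 12, 8, 9, 32, 33}.
  Root 19: left subtree has 3 nodes {39, 24, 15}, right has 9 {31, 1, 37, 29, 12, 8, 9, 32, 33}.
    Root 15: left subtree has 2 nodes {39, 24}, right has 0 { }.
      Root 39: left subtree has 0 nodes { }, right has 1 {24}.
    Root 12: left subtree has 4 nodes {31, 1, 37, 29}, right has 4 {8, 9, 32, 33}.
      Root 37: left subtree has 2 nodes {31, 1}, right has 1 {29}.
        Root 1: left subtree has 1 node {31}, right has 0 { }.
      Root 8: left subtree has 0 nodes { }, right has 3 {9, 32, 33}.
        Root 9: left subtree has 0 nodes { }, right has 2 {32, 33}.
          Root 33: left subtree has 1 node {32}, right has 0 { }.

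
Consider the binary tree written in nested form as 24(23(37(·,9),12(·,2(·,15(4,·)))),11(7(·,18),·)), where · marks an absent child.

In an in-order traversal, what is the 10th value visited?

In-order visits the left subtree, then the node, then the right subtree.
At 24: go left to 23.
  At 23: go left to 37.
    At 37: no left child.
    Visit 37.
    At 37: go right to 9.
      9 is a leaf — visit 9.
  Visit 23.
  At 23: go right to 12.
    At 12: no left child.
    Visit 12.
    At 12: go right to 2.
      At 2: no left child.
      Visit 2.
      At 2: go right to 15.
        At 15: go left to 4.
          4 is a leaf — visit 4.
        Visit 15.
        At 15: no right child.
Visit 24.
At 24: go right to 11.
  At 11: go left to 7.
    At 7: no left child.
    Visit 7.
    At 7: go right to 18.
      18 is a leaf — visit 18.
  Visit 11.
  At 11: no right child.
Full in-order sequence: 37, 9, 23, 12, 2, 4, 15, 24, 7, 18, 11.

18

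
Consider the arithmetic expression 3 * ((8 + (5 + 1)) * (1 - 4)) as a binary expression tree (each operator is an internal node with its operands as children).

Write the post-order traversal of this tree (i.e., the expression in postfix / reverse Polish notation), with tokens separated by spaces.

3 8 5 1 + + 1 4 - * *

Post-order on an expression tree gives postfix notation: for each operator, emit left operand, right operand, then the operator.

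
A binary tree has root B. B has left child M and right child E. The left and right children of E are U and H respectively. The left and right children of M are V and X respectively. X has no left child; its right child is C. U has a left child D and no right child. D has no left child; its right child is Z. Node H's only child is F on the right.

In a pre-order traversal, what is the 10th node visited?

H

Pre-order visits the node, then its left subtree, then its right subtree.
Visit B.
At B: go left to M.
  Visit M.
  At M: go left to V.
    V is a leaf — visit V.
  At M: go right to X.
    Visit X.
    At X: no left child.
    At X: go right to C.
      C is a leaf — visit C.
At B: go right to E.
  Visit E.
  At E: go left to U.
    Visit U.
    At U: go left to D.
      Visit D.
      At D: no left child.
      At D: go right to Z.
        Z is a leaf — visit Z.
    At U: no right child.
  At E: go right to H.
    Visit H.
    At H: no left child.
    At H: go right to F.
      F is a leaf — visit F.
Full pre-order sequence: B, M, V, X, C, E, U, D, Z, H, F.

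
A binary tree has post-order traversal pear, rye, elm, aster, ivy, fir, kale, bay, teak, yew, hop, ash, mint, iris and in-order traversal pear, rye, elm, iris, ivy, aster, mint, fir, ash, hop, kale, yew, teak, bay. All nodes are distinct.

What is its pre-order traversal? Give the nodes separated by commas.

iris, elm, rye, pear, mint, ivy, aster, ash, fir, hop, yew, kale, teak, bay

The last element of post-order is the root; it splits in-order into left and right subtrees.
Root iris: left subtree has 3 nodes {pear, rye, elm}, right has 10 {ivy, aster, mint, fir, ash, hop, kale, yew, teak, bay}.
  Root elm: left subtree has 2 nodes {pear, rye}, right has 0 { }.
    Root rye: left subtree has 1 node {pear}, right has 0 { }.
  Root mint: left subtree has 2 nodes {ivy, aster}, right has 7 {fir, ash, hop, kale, yew, teak, bay}.
    Root ivy: left subtree has 0 nodes { }, right has 1 {aster}.
    Root ash: left subtree has 1 node {fir}, right has 5 {hop, kale, yew, teak, bay}.
      Root hop: left subtree has 0 nodes { }, right has 4 {kale, yew, teak, bay}.
        Root yew: left subtree has 1 node {kale}, right has 2 {teak, bay}.
          Root teak: left subtree has 0 nodes { }, right has 1 {bay}.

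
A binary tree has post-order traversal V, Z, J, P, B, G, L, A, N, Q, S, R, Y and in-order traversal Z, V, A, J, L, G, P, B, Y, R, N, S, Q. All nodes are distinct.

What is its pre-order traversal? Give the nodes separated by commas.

Y, A, Z, V, L, J, G, B, P, R, S, N, Q

The last element of post-order is the root; it splits in-order into left and right subtrees.
Root Y: left subtree has 8 nodes {Z, V, A, J, L, G, P, B}, right has 4 {R, N, S, Q}.
  Root A: left subtree has 2 nodes {Z, V}, right has 5 {J, L, G, P, B}.
    Root Z: left subtree has 0 nodes { }, right has 1 {V}.
    Root L: left subtree has 1 node {J}, right has 3 {G, P, B}.
      Root G: left subtree has 0 nodes { }, right has 2 {P, B}.
        Root B: left subtree has 1 node {P}, right has 0 { }.
  Root R: left subtree has 0 nodes { }, right has 3 {N, S, Q}.
    Root S: left subtree has 1 node {N}, right has 1 {Q}.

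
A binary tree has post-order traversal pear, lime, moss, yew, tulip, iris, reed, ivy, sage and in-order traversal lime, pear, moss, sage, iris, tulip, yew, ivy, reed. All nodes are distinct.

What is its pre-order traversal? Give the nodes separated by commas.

sage, moss, lime, pear, ivy, iris, tulip, yew, reed

The last element of post-order is the root; it splits in-order into left and right subtrees.
Root sage: left subtree has 3 nodes {lime, pear, moss}, right has 5 {iris, tulip, yew, ivy, reed}.
  Root moss: left subtree has 2 nodes {lime, pear}, right has 0 { }.
    Root lime: left subtree has 0 nodes { }, right has 1 {pear}.
  Root ivy: left subtree has 3 nodes {iris, tulip, yew}, right has 1 {reed}.
    Root iris: left subtree has 0 nodes { }, right has 2 {tulip, yew}.
      Root tulip: left subtree has 0 nodes { }, right has 1 {yew}.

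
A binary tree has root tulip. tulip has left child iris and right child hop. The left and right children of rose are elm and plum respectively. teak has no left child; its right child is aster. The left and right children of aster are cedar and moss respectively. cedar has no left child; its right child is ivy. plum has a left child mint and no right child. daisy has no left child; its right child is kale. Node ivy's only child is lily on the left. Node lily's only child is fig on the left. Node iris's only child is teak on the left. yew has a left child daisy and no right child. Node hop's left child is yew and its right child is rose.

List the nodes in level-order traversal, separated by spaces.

Level-order visits nodes level by level from the root, left to right within each level.
Level 0: tulip
Level 1: iris, hop
Level 2: teak, yew, rose
Level 3: aster, daisy, elm, plum
Level 4: cedar, moss, kale, mint
Level 5: ivy
Level 6: lily
Level 7: fig

tulip iris hop teak yew rose aster daisy elm plum cedar moss kale mint ivy lily fig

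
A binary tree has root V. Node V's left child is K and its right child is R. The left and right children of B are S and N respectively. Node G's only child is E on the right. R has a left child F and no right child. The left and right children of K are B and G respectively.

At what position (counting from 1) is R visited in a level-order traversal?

3

Level-order visits nodes level by level from the root, left to right within each level.
Level 0: V
Level 1: K, R
Level 2: B, G, F
Level 3: S, N, E
Full level-order sequence: V, K, R, B, G, F, S, N, E.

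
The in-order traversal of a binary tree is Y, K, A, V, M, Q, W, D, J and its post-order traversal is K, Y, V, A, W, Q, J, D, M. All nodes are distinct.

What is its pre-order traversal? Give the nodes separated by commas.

M, A, Y, K, V, D, Q, W, J

The last element of post-order is the root; it splits in-order into left and right subtrees.
Root M: left subtree has 4 nodes {Y, K, A, V}, right has 4 {Q, W, D, J}.
  Root A: left subtree has 2 nodes {Y, K}, right has 1 {V}.
    Root Y: left subtree has 0 nodes { }, right has 1 {K}.
  Root D: left subtree has 2 nodes {Q, W}, right has 1 {J}.
    Root Q: left subtree has 0 nodes { }, right has 1 {W}.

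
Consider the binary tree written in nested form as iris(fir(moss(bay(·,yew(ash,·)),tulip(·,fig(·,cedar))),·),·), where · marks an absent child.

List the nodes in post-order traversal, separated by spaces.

ash yew bay cedar fig tulip moss fir iris

Post-order visits the left subtree, then the right subtree, then the node.
At iris: go left to fir.
  At fir: go left to moss.
    At moss: go left to bay.
      At bay: no left child.
      At bay: go right to yew.
        At yew: go left to ash.
          ash is a leaf — visit ash.
        At yew: no right child.
        Visit yew.
      Visit bay.
    At moss: go right to tulip.
      At tulip: no left child.
      At tulip: go right to fig.
        At fig: no left child.
        At fig: go right to cedar.
          cedar is a leaf — visit cedar.
        Visit fig.
      Visit tulip.
    Visit moss.
  At fir: no right child.
  Visit fir.
At iris: no right child.
Visit iris.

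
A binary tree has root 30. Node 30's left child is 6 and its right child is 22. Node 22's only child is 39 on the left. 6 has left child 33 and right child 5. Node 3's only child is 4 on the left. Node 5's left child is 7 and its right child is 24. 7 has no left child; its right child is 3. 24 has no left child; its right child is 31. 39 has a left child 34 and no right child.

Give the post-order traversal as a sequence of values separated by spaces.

33 4 3 7 31 24 5 6 34 39 22 30

Post-order visits the left subtree, then the right subtree, then the node.
At 30: go left to 6.
  At 6: go left to 33.
    33 is a leaf — visit 33.
  At 6: go right to 5.
    At 5: go left to 7.
      At 7: no left child.
      At 7: go right to 3.
        At 3: go left to 4.
          4 is a leaf — visit 4.
        At 3: no right child.
        Visit 3.
      Visit 7.
    At 5: go right to 24.
      At 24: no left child.
      At 24: go right to 31.
        31 is a leaf — visit 31.
      Visit 24.
    Visit 5.
  Visit 6.
At 30: go right to 22.
  At 22: go left to 39.
    At 39: go left to 34.
      34 is a leaf — visit 34.
    At 39: no right child.
    Visit 39.
  At 22: no right child.
  Visit 22.
Visit 30.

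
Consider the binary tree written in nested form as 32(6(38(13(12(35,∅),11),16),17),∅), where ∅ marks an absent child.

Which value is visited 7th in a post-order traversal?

Post-order visits the left subtree, then the right subtree, then the node.
At 32: go left to 6.
  At 6: go left to 38.
    At 38: go left to 13.
      At 13: go left to 12.
        At 12: go left to 35.
          35 is a leaf — visit 35.
        At 12: no right child.
        Visit 12.
      At 13: go right to 11.
        11 is a leaf — visit 11.
      Visit 13.
    At 38: go right to 16.
      16 is a leaf — visit 16.
    Visit 38.
  At 6: go right to 17.
    17 is a leaf — visit 17.
  Visit 6.
At 32: no right child.
Visit 32.
Full post-order sequence: 35, 12, 11, 13, 16, 38, 17, 6, 32.

17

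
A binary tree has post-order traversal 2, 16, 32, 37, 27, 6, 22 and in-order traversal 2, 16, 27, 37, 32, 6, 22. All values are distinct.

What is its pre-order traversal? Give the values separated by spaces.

The last element of post-order is the root; it splits in-order into left and right subtrees.
Root 22: left subtree has 6 nodes {2, 16, 27, 37, 32, 6}, right has 0 { }.
  Root 6: left subtree has 5 nodes {2, 16, 27, 37, 32}, right has 0 { }.
    Root 27: left subtree has 2 nodes {2, 16}, right has 2 {37, 32}.
      Root 16: left subtree has 1 node {2}, right has 0 { }.
      Root 37: left subtree has 0 nodes { }, right has 1 {32}.

22 6 27 16 2 37 32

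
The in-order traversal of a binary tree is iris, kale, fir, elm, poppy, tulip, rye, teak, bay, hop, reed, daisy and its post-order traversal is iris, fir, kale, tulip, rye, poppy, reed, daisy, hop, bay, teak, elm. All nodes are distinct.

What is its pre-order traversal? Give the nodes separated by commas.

elm, kale, iris, fir, teak, poppy, rye, tulip, bay, hop, daisy, reed

The last element of post-order is the root; it splits in-order into left and right subtrees.
Root elm: left subtree has 3 nodes {iris, kale, fir}, right has 8 {poppy, tulip, rye, teak, bay, hop, reed, daisy}.
  Root kale: left subtree has 1 node {iris}, right has 1 {fir}.
  Root teak: left subtree has 3 nodes {poppy, tulip, rye}, right has 4 {bay, hop, reed, daisy}.
    Root poppy: left subtree has 0 nodes { }, right has 2 {tulip, rye}.
      Root rye: left subtree has 1 node {tulip}, right has 0 { }.
    Root bay: left subtree has 0 nodes { }, right has 3 {hop, reed, daisy}.
      Root hop: left subtree has 0 nodes { }, right has 2 {reed, daisy}.
        Root daisy: left subtree has 1 node {reed}, right has 0 { }.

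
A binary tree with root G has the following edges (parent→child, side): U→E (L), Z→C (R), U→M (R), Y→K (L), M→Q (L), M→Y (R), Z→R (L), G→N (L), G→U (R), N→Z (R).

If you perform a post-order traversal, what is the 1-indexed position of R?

Post-order visits the left subtree, then the right subtree, then the node.
At G: go left to N.
  At N: no left child.
  At N: go right to Z.
    At Z: go left to R.
      R is a leaf — visit R.
    At Z: go right to C.
      C is a leaf — visit C.
    Visit Z.
  Visit N.
At G: go right to U.
  At U: go left to E.
    E is a leaf — visit E.
  At U: go right to M.
    At M: go left to Q.
      Q is a leaf — visit Q.
    At M: go right to Y.
      At Y: go left to K.
        K is a leaf — visit K.
      At Y: no right child.
      Visit Y.
    Visit M.
  Visit U.
Visit G.
Full post-order sequence: R, C, Z, N, E, Q, K, Y, M, U, G.

1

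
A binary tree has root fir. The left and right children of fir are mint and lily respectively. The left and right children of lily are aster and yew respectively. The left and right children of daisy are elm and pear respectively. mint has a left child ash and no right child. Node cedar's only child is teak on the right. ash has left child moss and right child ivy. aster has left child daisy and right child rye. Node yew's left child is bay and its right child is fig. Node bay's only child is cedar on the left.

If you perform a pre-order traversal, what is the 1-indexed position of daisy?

8

Pre-order visits the node, then its left subtree, then its right subtree.
Visit fir.
At fir: go left to mint.
  Visit mint.
  At mint: go left to ash.
    Visit ash.
    At ash: go left to moss.
      moss is a leaf — visit moss.
    At ash: go right to ivy.
      ivy is a leaf — visit ivy.
  At mint: no right child.
At fir: go right to lily.
  Visit lily.
  At lily: go left to aster.
    Visit aster.
    At aster: go left to daisy.
      Visit daisy.
      At daisy: go left to elm.
        elm is a leaf — visit elm.
      At daisy: go right to pear.
        pear is a leaf — visit pear.
    At aster: go right to rye.
      rye is a leaf — visit rye.
  At lily: go right to yew.
    Visit yew.
    At yew: go left to bay.
      Visit bay.
      At bay: go left to cedar.
        Visit cedar.
        At cedar: no left child.
        At cedar: go right to teak.
          teak is a leaf — visit teak.
      At bay: no right child.
    At yew: go right to fig.
      fig is a leaf — visit fig.
Full pre-order sequence: fir, mint, ash, moss, ivy, lily, aster, daisy, elm, pear, rye, yew, bay, cedar, teak, fig.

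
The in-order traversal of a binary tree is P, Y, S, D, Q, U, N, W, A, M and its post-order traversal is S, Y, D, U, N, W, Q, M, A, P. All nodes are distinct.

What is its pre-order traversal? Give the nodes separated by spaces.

P A Q D Y S W N U M

The last element of post-order is the root; it splits in-order into left and right subtrees.
Root P: left subtree has 0 nodes { }, right has 9 {Y, S, D, Q, U, N, W, A, M}.
  Root A: left subtree has 7 nodes {Y, S, D, Q, U, N, W}, right has 1 {M}.
    Root Q: left subtree has 3 nodes {Y, S, D}, right has 3 {U, N, W}.
      Root D: left subtree has 2 nodes {Y, S}, right has 0 { }.
        Root Y: left subtree has 0 nodes { }, right has 1 {S}.
      Root W: left subtree has 2 nodes {U, N}, right has 0 { }.
        Root N: left subtree has 1 node {U}, right has 0 { }.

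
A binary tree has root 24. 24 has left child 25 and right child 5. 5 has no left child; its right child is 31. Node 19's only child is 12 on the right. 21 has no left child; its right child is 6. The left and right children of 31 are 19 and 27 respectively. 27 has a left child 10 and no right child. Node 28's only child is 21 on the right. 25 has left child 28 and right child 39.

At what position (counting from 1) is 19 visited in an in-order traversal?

In-order visits the left subtree, then the node, then the right subtree.
At 24: go left to 25.
  At 25: go left to 28.
    At 28: no left child.
    Visit 28.
    At 28: go right to 21.
      At 21: no left child.
      Visit 21.
      At 21: go right to 6.
        6 is a leaf — visit 6.
  Visit 25.
  At 25: go right to 39.
    39 is a leaf — visit 39.
Visit 24.
At 24: go right to 5.
  At 5: no left child.
  Visit 5.
  At 5: go right to 31.
    At 31: go left to 19.
      At 19: no left child.
      Visit 19.
      At 19: go right to 12.
        12 is a leaf — visit 12.
    Visit 31.
    At 31: go right to 27.
      At 27: go left to 10.
        10 is a leaf — visit 10.
      Visit 27.
      At 27: no right child.
Full in-order sequence: 28, 21, 6, 25, 39, 24, 5, 19, 12, 31, 10, 27.

8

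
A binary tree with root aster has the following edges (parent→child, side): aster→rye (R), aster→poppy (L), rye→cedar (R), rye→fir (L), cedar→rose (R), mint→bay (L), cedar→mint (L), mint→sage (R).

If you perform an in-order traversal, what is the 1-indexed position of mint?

6

In-order visits the left subtree, then the node, then the right subtree.
At aster: go left to poppy.
  poppy is a leaf — visit poppy.
Visit aster.
At aster: go right to rye.
  At rye: go left to fir.
    fir is a leaf — visit fir.
  Visit rye.
  At rye: go right to cedar.
    At cedar: go left to mint.
      At mint: go left to bay.
        bay is a leaf — visit bay.
      Visit mint.
      At mint: go right to sage.
        sage is a leaf — visit sage.
    Visit cedar.
    At cedar: go right to rose.
      rose is a leaf — visit rose.
Full in-order sequence: poppy, aster, fir, rye, bay, mint, sage, cedar, rose.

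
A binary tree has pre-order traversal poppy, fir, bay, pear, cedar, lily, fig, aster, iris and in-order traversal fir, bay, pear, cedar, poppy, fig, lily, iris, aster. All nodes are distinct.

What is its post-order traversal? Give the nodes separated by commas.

cedar, pear, bay, fir, fig, iris, aster, lily, poppy

The first element of pre-order is the root; it splits in-order into left and right subtrees.
Root poppy: left subtree has 4 nodes {fir, bay, pear, cedar}, right has 4 {fig, lily, iris, aster}.
  Root fir: left subtree has 0 nodes { }, right has 3 {bay, pear, cedar}.
    Root bay: left subtree has 0 nodes { }, right has 2 {pear, cedar}.
      Root pear: left subtree has 0 nodes { }, right has 1 {cedar}.
  Root lily: left subtree has 1 node {fig}, right has 2 {iris, aster}.
    Root aster: left subtree has 1 node {iris}, right has 0 { }.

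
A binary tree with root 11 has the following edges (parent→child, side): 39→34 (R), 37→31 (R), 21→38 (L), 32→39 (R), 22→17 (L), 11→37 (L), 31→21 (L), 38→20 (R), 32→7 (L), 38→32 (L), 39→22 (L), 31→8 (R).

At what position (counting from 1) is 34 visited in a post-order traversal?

Post-order visits the left subtree, then the right subtree, then the node.
At 11: go left to 37.
  At 37: no left child.
  At 37: go right to 31.
    At 31: go left to 21.
      At 21: go left to 38.
        At 38: go left to 32.
          At 32: go left to 7.
            7 is a leaf — visit 7.
          At 32: go right to 39.
            At 39: go left to 22.
              At 22: go left to 17.
                17 is a leaf — visit 17.
              At 22: no right child.
              Visit 22.
            At 39: go right to 34.
              34 is a leaf — visit 34.
            Visit 39.
          Visit 32.
        At 38: go right to 20.
          20 is a leaf — visit 20.
        Visit 38.
      At 21: no right child.
      Visit 21.
    At 31: go right to 8.
      8 is a leaf — visit 8.
    Visit 31.
  Visit 37.
At 11: no right child.
Visit 11.
Full post-order sequence: 7, 17, 22, 34, 39, 32, 20, 38, 21, 8, 31, 37, 11.

4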